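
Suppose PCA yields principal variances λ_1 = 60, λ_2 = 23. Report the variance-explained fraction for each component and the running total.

Step 1 — total variance = trace(Sigma) = Σ λ_i = 60 + 23 = 83.

Step 2 — fraction explained by component i = λ_i / Σ λ:
  PC1: 60/83 = 0.7229
  PC2: 23/83 = 0.2771

Step 3 — cumulative fraction after k components = (λ_1 + ... + λ_k) / Σ λ:
  k = 1: 60/83 = 0.7229
  k = 2: (60 + 23)/83 = 83/83 = 1

Summary (fraction, with percent):

explained: PC1 0.7229 (72.29%), PC2 0.2771 (27.71%);  cumulative: 0.7229, 1


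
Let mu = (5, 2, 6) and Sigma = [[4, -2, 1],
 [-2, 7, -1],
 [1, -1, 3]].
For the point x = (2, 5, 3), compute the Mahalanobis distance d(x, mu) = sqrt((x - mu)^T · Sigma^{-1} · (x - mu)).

Step 1 — centre the observation: (x - mu) = (-3, 3, -3).

Step 2 — invert Sigma (cofactor / det for 3×3, or solve directly):
  Sigma^{-1} = [[0.3077, 0.0769, -0.0769],
 [0.0769, 0.1692, 0.0308],
 [-0.0769, 0.0308, 0.3692]].

Step 3 — form the quadratic (x - mu)^T · Sigma^{-1} · (x - mu):
  Sigma^{-1} · (x - mu) = (-0.4615, 0.1846, -0.7846).
  (x - mu)^T · [Sigma^{-1} · (x - mu)] = (-3)·(-0.4615) + (3)·(0.1846) + (-3)·(-0.7846) = 4.2923.

Step 4 — take square root: d = √(4.2923) ≈ 2.0718.

d(x, mu) = √(4.2923) ≈ 2.0718


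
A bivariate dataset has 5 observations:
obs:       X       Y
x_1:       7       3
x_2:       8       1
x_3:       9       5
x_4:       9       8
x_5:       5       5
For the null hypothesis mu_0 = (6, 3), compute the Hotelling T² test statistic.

Step 1 — sample mean vector:
  mean(X) = (7 + 8 + 9 + 9 + 5) / 5 = 38/5 = 7.6
  mean(Y) = (3 + 1 + 5 + 8 + 5) / 5 = 22/5 = 4.4
  x̄ = (7.6, 4.4),  deviation x̄ - mu_0 = (7.6, 4.4) - (6, 3) = (1.6, 1.4).

Step 2 — sample covariance matrix, S[i,j] = (1/(n-1)) · Σ_k (x_{k,i} - mean_i) · (x_{k,j} - mean_j), divisor n-1 = 4:
  S[X,X] = ((-0.6)·(-0.6) + (0.4)·(0.4) + (1.4)·(1.4) + (1.4)·(1.4) + (-2.6)·(-2.6)) / 4 = 11.2/4 = 2.8
  S[X,Y] = ((-0.6)·(-1.4) + (0.4)·(-3.4) + (1.4)·(0.6) + (1.4)·(3.6) + (-2.6)·(0.6)) / 4 = 3.8/4 = 0.95
  S[Y,Y] = ((-1.4)·(-1.4) + (-3.4)·(-3.4) + (0.6)·(0.6) + (3.6)·(3.6) + (0.6)·(0.6)) / 4 = 27.2/4 = 6.8
  S = [[2.8, 0.95],
 [0.95, 6.8]].

Step 3 — invert S. det(S) = 2.8·6.8 - (0.95)² = 18.1375.
  S^{-1} = (1/det) · [[d, -b], [-b, a]] = [[0.3749, -0.0524],
 [-0.0524, 0.1544]].

Step 4 — quadratic form (x̄ - mu_0)^T · S^{-1} · (x̄ - mu_0):
  S^{-1} · (x̄ - mu_0) = (0.5265, 0.1323),
  (x̄ - mu_0)^T · [...] = (1.6)·(0.5265) + (1.4)·(0.1323) = 1.0277.

Step 5 — scale by n: T² = 5 · 1.0277 = 5.1385.

T² ≈ 5.1385


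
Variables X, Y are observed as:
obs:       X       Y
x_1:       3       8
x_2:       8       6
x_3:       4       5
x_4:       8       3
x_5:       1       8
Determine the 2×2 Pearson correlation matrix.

Step 1 — column means:
  mean(X) = (3 + 8 + 4 + 8 + 1) / 5 = 24/5 = 4.8
  mean(Y) = (8 + 6 + 5 + 3 + 8) / 5 = 30/5 = 6

Step 2 — sample variances and covariances s[i,j] = (1/(n-1)) · Σ_k (x_{k,i} - mean_i) · (x_{k,j} - mean_j), with n-1 = 4:
  s[X,X] = ((-1.8)·(-1.8) + (3.2)·(3.2) + (-0.8)·(-0.8) + (3.2)·(3.2) + (-3.8)·(-3.8)) / 4 = 38.8/4 = 9.7
  s[X,Y] = ((-1.8)·(2) + (3.2)·(0) + (-0.8)·(-1) + (3.2)·(-3) + (-3.8)·(2)) / 4 = -20/4 = -5
  s[Y,Y] = ((2)·(2) + (0)·(0) + (-1)·(-1) + (-3)·(-3) + (2)·(2)) / 4 = 18/4 = 4.5
  Sample standard deviations s_i = √(s[i,i]):
  s(X) = √(9.7) = 3.1145
  s(Y) = √(4.5) = 2.1213

Step 3 — r_{ij} = s_{ij} / (s_i · s_j):
  r[X,X] = 1 (diagonal).
  r[X,Y] = -5 / (3.1145 · 2.1213) = -5 / 6.6068 = -0.7568
  r[Y,Y] = 1 (diagonal).

R is symmetric with unit diagonal. Assembling:

R = [[1, -0.7568],
 [-0.7568, 1]]


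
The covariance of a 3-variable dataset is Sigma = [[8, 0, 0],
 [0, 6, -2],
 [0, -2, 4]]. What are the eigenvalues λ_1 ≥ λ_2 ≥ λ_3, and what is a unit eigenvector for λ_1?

Step 1 — characteristic polynomial p(λ) = det(λI - Sigma) = λ³ - tr·λ² + c_1·λ - det, where tr = trace, c_1 = sum of the principal 2×2 minors, det = det(Sigma):
  tr = 8 + 6 + 4 = 18,
  c_1 = (8·6 - (0)²) + (8·4 - (0)²) + (6·4 - (-2)²) = 48 + 32 + 20 = 100,
  det = 8·(6·4 - (-2)²) - (0)·((0)·4 - (-2)·(0)) + (0)·((0)·(-2) - 6·(0)) = 8·(20) - (0)·(0) + (0)·(0) = 160.
  So p(λ) = λ³ - 18λ² + 100λ - 160.
Step 2 — look for an integer root (rational root theorem: any rational root is an integer divisor of 160). Testing λ = 8:
  p(8) = 512 - 1152 + 800 - 160 = 0  ✓
  Dividing out (λ - 8): p(λ) = (λ - 8)(λ² - 10λ + 20).
Step 3 — remaining eigenvalues from the quadratic λ² - 10λ + 20 = 0:
  Δ = 10² - 4·20 = 100 - 80 = 20,  λ = (10 ± √20)/2 = (10 ± 4.4721)/2 ≈ 7.2361 or 2.7639.
  Sorted: λ_1 = 8,  λ_2 = 7.2361,  λ_3 = 2.7639  (check: sum = 18 = tr ✓).

Step 4 — unit eigenvector for λ_1 = 8: v spans the null space of (Sigma - λ_1 I), whose rows are
  r_1 = (0, 0, 0),  r_2 = (0, -2, -2),  r_3 = (0, -2, -4).
  v is orthogonal to every row, so take v ∝ r_2 × r_3 = ((-2)·(-4) - (-2)·(-2), (-2)·(0) - (0)·(-4), (0)·(-2) - (-2)·(0)) = (4, 0, 0).
  Rescale (divide by 4): u = (1, 0, 0).
  ||u|| = √((1)² + (0)² + (0)²) = √(1) = 1,  v_1 = u/||u|| ≈ (1, 0, 0) (||v_1|| = 1).

λ_1 = 8,  λ_2 = 7.2361,  λ_3 = 2.7639;  v_1 ≈ (1, 0, 0)


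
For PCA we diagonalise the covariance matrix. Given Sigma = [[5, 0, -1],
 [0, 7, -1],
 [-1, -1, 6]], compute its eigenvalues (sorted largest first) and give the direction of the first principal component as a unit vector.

Step 1 — characteristic polynomial p(λ) = det(λI - Sigma) = λ³ - tr·λ² + c_1·λ - det, where tr = trace, c_1 = sum of the principal 2×2 minors, det = det(Sigma):
  tr = 5 + 7 + 6 = 18,
  c_1 = (5·7 - (0)²) + (5·6 - (-1)²) + (7·6 - (-1)²) = 35 + 29 + 41 = 105,
  det = 5·(7·6 - (-1)²) - (0)·((0)·6 - (-1)·(-1)) + (-1)·((0)·(-1) - 7·(-1)) = 5·(41) - (0)·(-1) + (-1)·(7) = 198.
  So p(λ) = λ³ - 18λ² + 105λ - 198.
Step 2 — look for an integer root (rational root theorem: any rational root is an integer divisor of 198). Testing λ = 6:
  p(6) = 216 - 648 + 630 - 198 = 0  ✓
  Dividing out (λ - 6): p(λ) = (λ - 6)(λ² - 12λ + 33).
Step 3 — remaining eigenvalues from the quadratic λ² - 12λ + 33 = 0:
  Δ = 12² - 4·33 = 144 - 132 = 12,  λ = (12 ± √12)/2 = (12 ± 3.4641)/2 ≈ 7.7321 or 4.2679.
  Sorted: λ_1 = 7.7321,  λ_2 = 6,  λ_3 = 4.2679  (check: sum = 18 = tr ✓).

Step 4 — unit eigenvector for λ_1 ≈ 7.7321: v spans the null space of (Sigma - λ_1 I), whose rows are
  r_1 = (-2.7321, 0, -1),  r_2 = (0, -0.7321, -1),  r_3 = (-1, -1, -1.7321).
  v is orthogonal to every row, so take v ∝ r_1 × r_2 = ((0)·(-1) - (-1)·(-0.7321), (-1)·(0) - (-2.7321)·(-1), (-2.7321)·(-0.7321) - (0)·(0)) ≈ (-0.7321, -2.7321, 2).
  Rescale (multiply by -1 so the first nonzero entry is positive): u = (0.7321, 2.7321, -2).
  ||u|| = √((0.7321)² + (2.7321)² + (-2)²) = √(12) ≈ 3.4641,  v_1 = u/||u|| ≈ (0.2113, 0.7887, -0.5774) (||v_1|| = 1).

λ_1 = 7.7321,  λ_2 = 6,  λ_3 = 4.2679;  v_1 ≈ (0.2113, 0.7887, -0.5774)


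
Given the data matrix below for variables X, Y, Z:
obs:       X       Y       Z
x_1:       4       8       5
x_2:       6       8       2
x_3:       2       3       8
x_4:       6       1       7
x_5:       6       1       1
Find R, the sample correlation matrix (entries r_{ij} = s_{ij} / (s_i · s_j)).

Step 1 — column means:
  mean(X) = (4 + 6 + 2 + 6 + 6) / 5 = 24/5 = 4.8
  mean(Y) = (8 + 8 + 3 + 1 + 1) / 5 = 21/5 = 4.2
  mean(Z) = (5 + 2 + 8 + 7 + 1) / 5 = 23/5 = 4.6

Step 2 — sample variances and covariances s[i,j] = (1/(n-1)) · Σ_k (x_{k,i} - mean_i) · (x_{k,j} - mean_j), with n-1 = 4:
  s[X,X] = ((-0.8)·(-0.8) + (1.2)·(1.2) + (-2.8)·(-2.8) + (1.2)·(1.2) + (1.2)·(1.2)) / 4 = 12.8/4 = 3.2
  s[X,Y] = ((-0.8)·(3.8) + (1.2)·(3.8) + (-2.8)·(-1.2) + (1.2)·(-3.2) + (1.2)·(-3.2)) / 4 = -2.8/4 = -0.7
  s[X,Z] = ((-0.8)·(0.4) + (1.2)·(-2.6) + (-2.8)·(3.4) + (1.2)·(2.4) + (1.2)·(-3.6)) / 4 = -14.4/4 = -3.6
  s[Y,Y] = ((3.8)·(3.8) + (3.8)·(3.8) + (-1.2)·(-1.2) + (-3.2)·(-3.2) + (-3.2)·(-3.2)) / 4 = 50.8/4 = 12.7
  s[Y,Z] = ((3.8)·(0.4) + (3.8)·(-2.6) + (-1.2)·(3.4) + (-3.2)·(2.4) + (-3.2)·(-3.6)) / 4 = -8.6/4 = -2.15
  s[Z,Z] = ((0.4)·(0.4) + (-2.6)·(-2.6) + (3.4)·(3.4) + (2.4)·(2.4) + (-3.6)·(-3.6)) / 4 = 37.2/4 = 9.3
  Sample standard deviations s_i = √(s[i,i]):
  s(X) = √(3.2) = 1.7889
  s(Y) = √(12.7) = 3.5637
  s(Z) = √(9.3) = 3.0496

Step 3 — r_{ij} = s_{ij} / (s_i · s_j):
  r[X,X] = 1 (diagonal).
  r[X,Y] = -0.7 / (1.7889 · 3.5637) = -0.7 / 6.375 = -0.1098
  r[X,Z] = -3.6 / (1.7889 · 3.0496) = -3.6 / 5.4553 = -0.6599
  r[Y,Y] = 1 (diagonal).
  r[Y,Z] = -2.15 / (3.5637 · 3.0496) = -2.15 / 10.8678 = -0.1978
  r[Z,Z] = 1 (diagonal).

R is symmetric with unit diagonal. Assembling:

R = [[1, -0.1098, -0.6599],
 [-0.1098, 1, -0.1978],
 [-0.6599, -0.1978, 1]]


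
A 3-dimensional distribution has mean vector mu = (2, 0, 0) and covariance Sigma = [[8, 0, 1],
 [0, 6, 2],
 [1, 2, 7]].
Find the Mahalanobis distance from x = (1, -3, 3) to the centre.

Step 1 — centre the observation: (x - mu) = (-1, -3, 3).

Step 2 — invert Sigma (cofactor / det for 3×3, or solve directly):
  Sigma^{-1} = [[0.1275, 0.0067, -0.0201],
 [0.0067, 0.1846, -0.0537],
 [-0.0201, -0.0537, 0.1611]].

Step 3 — form the quadratic (x - mu)^T · Sigma^{-1} · (x - mu):
  Sigma^{-1} · (x - mu) = (-0.2081, -0.7215, 0.6644).
  (x - mu)^T · [Sigma^{-1} · (x - mu)] = (-1)·(-0.2081) + (-3)·(-0.7215) + (3)·(0.6644) = 4.3658.

Step 4 — take square root: d = √(4.3658) ≈ 2.0894.

d(x, mu) = √(4.3658) ≈ 2.0894


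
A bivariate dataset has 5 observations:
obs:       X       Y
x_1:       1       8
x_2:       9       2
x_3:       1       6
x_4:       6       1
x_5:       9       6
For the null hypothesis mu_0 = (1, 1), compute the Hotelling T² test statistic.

Step 1 — sample mean vector:
  mean(X) = (1 + 9 + 1 + 6 + 9) / 5 = 26/5 = 5.2
  mean(Y) = (8 + 2 + 6 + 1 + 6) / 5 = 23/5 = 4.6
  x̄ = (5.2, 4.6),  deviation x̄ - mu_0 = (5.2, 4.6) - (1, 1) = (4.2, 3.6).

Step 2 — sample covariance matrix, S[i,j] = (1/(n-1)) · Σ_k (x_{k,i} - mean_i) · (x_{k,j} - mean_j), divisor n-1 = 4:
  S[X,X] = ((-4.2)·(-4.2) + (3.8)·(3.8) + (-4.2)·(-4.2) + (0.8)·(0.8) + (3.8)·(3.8)) / 4 = 64.8/4 = 16.2
  S[X,Y] = ((-4.2)·(3.4) + (3.8)·(-2.6) + (-4.2)·(1.4) + (0.8)·(-3.6) + (3.8)·(1.4)) / 4 = -27.6/4 = -6.9
  S[Y,Y] = ((3.4)·(3.4) + (-2.6)·(-2.6) + (1.4)·(1.4) + (-3.6)·(-3.6) + (1.4)·(1.4)) / 4 = 35.2/4 = 8.8
  S = [[16.2, -6.9],
 [-6.9, 8.8]].

Step 3 — invert S. det(S) = 16.2·8.8 - (-6.9)² = 94.95.
  S^{-1} = (1/det) · [[d, -b], [-b, a]] = [[0.0927, 0.0727],
 [0.0727, 0.1706]].

Step 4 — quadratic form (x̄ - mu_0)^T · S^{-1} · (x̄ - mu_0):
  S^{-1} · (x̄ - mu_0) = (0.6509, 0.9194),
  (x̄ - mu_0)^T · [...] = (4.2)·(0.6509) + (3.6)·(0.9194) = 6.0436.

Step 5 — scale by n: T² = 5 · 6.0436 = 30.218.

T² ≈ 30.218


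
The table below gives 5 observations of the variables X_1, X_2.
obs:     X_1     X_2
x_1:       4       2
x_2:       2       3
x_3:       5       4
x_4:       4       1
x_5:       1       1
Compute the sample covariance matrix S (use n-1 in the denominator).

Step 1 — column means:
  mean(X_1) = (4 + 2 + 5 + 4 + 1) / 5 = 16/5 = 3.2
  mean(X_2) = (2 + 3 + 4 + 1 + 1) / 5 = 11/5 = 2.2

Step 2 — sample covariance S[i,j] = (1/(n-1)) · Σ_k (x_{k,i} - mean_i) · (x_{k,j} - mean_j), with n-1 = 4.
  S[X_1,X_1] = ((0.8)·(0.8) + (-1.2)·(-1.2) + (1.8)·(1.8) + (0.8)·(0.8) + (-2.2)·(-2.2)) / 4 = 10.8/4 = 2.7
  S[X_1,X_2] = ((0.8)·(-0.2) + (-1.2)·(0.8) + (1.8)·(1.8) + (0.8)·(-1.2) + (-2.2)·(-1.2)) / 4 = 3.8/4 = 0.95
  S[X_2,X_2] = ((-0.2)·(-0.2) + (0.8)·(0.8) + (1.8)·(1.8) + (-1.2)·(-1.2) + (-1.2)·(-1.2)) / 4 = 6.8/4 = 1.7

S is symmetric (S[j,i] = S[i,j]). Assembling:

S = [[2.7, 0.95],
 [0.95, 1.7]]


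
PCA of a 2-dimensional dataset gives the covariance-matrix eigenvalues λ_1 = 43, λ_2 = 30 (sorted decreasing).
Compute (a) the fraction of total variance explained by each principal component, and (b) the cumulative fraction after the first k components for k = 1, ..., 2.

Step 1 — total variance = trace(Sigma) = Σ λ_i = 43 + 30 = 73.

Step 2 — fraction explained by component i = λ_i / Σ λ:
  PC1: 43/73 = 0.589
  PC2: 30/73 = 0.411

Step 3 — cumulative fraction after k components = (λ_1 + ... + λ_k) / Σ λ:
  k = 1: 43/73 = 0.589
  k = 2: (43 + 30)/73 = 73/73 = 1

Summary (fraction, with percent):

explained: PC1 0.589 (58.9%), PC2 0.411 (41.1%);  cumulative: 0.589, 1


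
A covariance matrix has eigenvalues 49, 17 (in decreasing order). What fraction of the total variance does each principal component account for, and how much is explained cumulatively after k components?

Step 1 — total variance = trace(Sigma) = Σ λ_i = 49 + 17 = 66.

Step 2 — fraction explained by component i = λ_i / Σ λ:
  PC1: 49/66 = 0.7424
  PC2: 17/66 = 0.2576

Step 3 — cumulative fraction after k components = (λ_1 + ... + λ_k) / Σ λ:
  k = 1: 49/66 = 0.7424
  k = 2: (49 + 17)/66 = 66/66 = 1

Summary (fraction, with percent):

explained: PC1 0.7424 (74.24%), PC2 0.2576 (25.76%);  cumulative: 0.7424, 1


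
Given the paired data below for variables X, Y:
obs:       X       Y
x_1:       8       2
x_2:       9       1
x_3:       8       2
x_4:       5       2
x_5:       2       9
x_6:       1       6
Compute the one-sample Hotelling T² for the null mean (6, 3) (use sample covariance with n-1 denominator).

Step 1 — sample mean vector:
  mean(X) = (8 + 9 + 8 + 5 + 2 + 1) / 6 = 33/6 = 5.5
  mean(Y) = (2 + 1 + 2 + 2 + 9 + 6) / 6 = 22/6 = 3.6667
  x̄ = (5.5, 3.6667),  deviation x̄ - mu_0 = (5.5, 3.6667) - (6, 3) = (-0.5, 0.6667).

Step 2 — sample covariance matrix, S[i,j] = (1/(n-1)) · Σ_k (x_{k,i} - mean_i) · (x_{k,j} - mean_j), divisor n-1 = 5:
  S[X,X] = ((2.5)·(2.5) + (3.5)·(3.5) + (2.5)·(2.5) + (-0.5)·(-0.5) + (-3.5)·(-3.5) + (-4.5)·(-4.5)) / 5 = 57.5/5 = 11.5
  S[X,Y] = ((2.5)·(-1.6667) + (3.5)·(-2.6667) + (2.5)·(-1.6667) + (-0.5)·(-1.6667) + (-3.5)·(5.3333) + (-4.5)·(2.3333)) / 5 = -46/5 = -9.2
  S[Y,Y] = ((-1.6667)·(-1.6667) + (-2.6667)·(-2.6667) + (-1.6667)·(-1.6667) + (-1.6667)·(-1.6667) + (5.3333)·(5.3333) + (2.3333)·(2.3333)) / 5 = 49.3333/5 = 9.8667
  S = [[11.5, -9.2],
 [-9.2, 9.8667]].

Step 3 — invert S. det(S) = 11.5·9.8667 - (-9.2)² = 28.8267.
  S^{-1} = (1/det) · [[d, -b], [-b, a]] = [[0.3423, 0.3191],
 [0.3191, 0.3989]].

Step 4 — quadratic form (x̄ - mu_0)^T · S^{-1} · (x̄ - mu_0):
  S^{-1} · (x̄ - mu_0) = (0.0416, 0.1064),
  (x̄ - mu_0)^T · [...] = (-0.5)·(0.0416) + (0.6667)·(0.1064) = 0.0501.

Step 5 — scale by n: T² = 6 · 0.0501 = 0.3006.

T² ≈ 0.3006


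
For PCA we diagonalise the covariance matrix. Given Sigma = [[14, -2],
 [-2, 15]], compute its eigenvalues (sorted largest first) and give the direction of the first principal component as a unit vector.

Step 1 — characteristic polynomial of 2×2 Sigma:
  det(Sigma - λI) = λ² - trace · λ + det = 0.
  trace = 14 + 15 = 29, det = 14·15 - (-2)² = 206.
Step 2 — discriminant:
  Δ = trace² - 4·det = 841 - 824 = 17.
Step 3 — eigenvalues:
  λ = (trace ± √Δ)/2 = (29 ± 4.1231)/2,
  λ_1 = 16.5616,  λ_2 = 12.4384.

Step 4 — unit eigenvector for λ_1: solve (Sigma - λ_1 I)v = 0. First row:
  (14 - 16.5616)·v_x + (-2)·v_y = 0, i.e. (-2.5616)·v_x + (-2)·v_y = 0,
  so v ∝ (b, λ_1 - a) = (-2, 2.5616); multiply by -1 so the first entry is positive: u = (2, -2.5616).
  ||u|| = √((2)² + (-2.5616)²) = √(10.5616) ≈ 3.2499,
  v_1 = u/||u|| ≈ (0.6154, -0.7882) (||v_1|| = 1).

λ_1 = 16.5616,  λ_2 = 12.4384;  v_1 ≈ (0.6154, -0.7882)


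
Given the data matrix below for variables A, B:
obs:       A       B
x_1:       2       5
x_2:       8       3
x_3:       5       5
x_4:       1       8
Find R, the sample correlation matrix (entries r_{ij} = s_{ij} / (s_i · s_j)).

Step 1 — column means:
  mean(A) = (2 + 8 + 5 + 1) / 4 = 16/4 = 4
  mean(B) = (5 + 3 + 5 + 8) / 4 = 21/4 = 5.25

Step 2 — sample variances and covariances s[i,j] = (1/(n-1)) · Σ_k (x_{k,i} - mean_i) · (x_{k,j} - mean_j), with n-1 = 3:
  s[A,A] = ((-2)·(-2) + (4)·(4) + (1)·(1) + (-3)·(-3)) / 3 = 30/3 = 10
  s[A,B] = ((-2)·(-0.25) + (4)·(-2.25) + (1)·(-0.25) + (-3)·(2.75)) / 3 = -17/3 = -5.6667
  s[B,B] = ((-0.25)·(-0.25) + (-2.25)·(-2.25) + (-0.25)·(-0.25) + (2.75)·(2.75)) / 3 = 12.75/3 = 4.25
  Sample standard deviations s_i = √(s[i,i]):
  s(A) = √(10) = 3.1623
  s(B) = √(4.25) = 2.0616

Step 3 — r_{ij} = s_{ij} / (s_i · s_j):
  r[A,A] = 1 (diagonal).
  r[A,B] = -5.6667 / (3.1623 · 2.0616) = -5.6667 / 6.5192 = -0.8692
  r[B,B] = 1 (diagonal).

R is symmetric with unit diagonal. Assembling:

R = [[1, -0.8692],
 [-0.8692, 1]]


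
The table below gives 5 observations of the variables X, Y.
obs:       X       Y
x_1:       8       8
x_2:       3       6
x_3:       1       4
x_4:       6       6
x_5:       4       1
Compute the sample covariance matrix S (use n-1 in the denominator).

Step 1 — column means:
  mean(X) = (8 + 3 + 1 + 6 + 4) / 5 = 22/5 = 4.4
  mean(Y) = (8 + 6 + 4 + 6 + 1) / 5 = 25/5 = 5

Step 2 — sample covariance S[i,j] = (1/(n-1)) · Σ_k (x_{k,i} - mean_i) · (x_{k,j} - mean_j), with n-1 = 4.
  S[X,X] = ((3.6)·(3.6) + (-1.4)·(-1.4) + (-3.4)·(-3.4) + (1.6)·(1.6) + (-0.4)·(-0.4)) / 4 = 29.2/4 = 7.3
  S[X,Y] = ((3.6)·(3) + (-1.4)·(1) + (-3.4)·(-1) + (1.6)·(1) + (-0.4)·(-4)) / 4 = 16/4 = 4
  S[Y,Y] = ((3)·(3) + (1)·(1) + (-1)·(-1) + (1)·(1) + (-4)·(-4)) / 4 = 28/4 = 7

S is symmetric (S[j,i] = S[i,j]). Assembling:

S = [[7.3, 4],
 [4, 7]]


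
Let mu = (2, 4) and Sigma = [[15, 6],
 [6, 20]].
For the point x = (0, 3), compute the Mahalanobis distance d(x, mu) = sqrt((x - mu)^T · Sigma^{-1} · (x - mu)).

Step 1 — centre the observation: (x - mu) = (-2, -1).

Step 2 — invert Sigma. det(Sigma) = 15·20 - (6)² = 264.
  Sigma^{-1} = (1/det) · [[d, -b], [-b, a]] = [[0.0758, -0.0227],
 [-0.0227, 0.0568]].

Step 3 — form the quadratic (x - mu)^T · Sigma^{-1} · (x - mu):
  Sigma^{-1} · (x - mu) = (-0.1288, -0.0114).
  (x - mu)^T · [Sigma^{-1} · (x - mu)] = (-2)·(-0.1288) + (-1)·(-0.0114) = 0.2689.

Step 4 — take square root: d = √(0.2689) ≈ 0.5186.

d(x, mu) = √(0.2689) ≈ 0.5186


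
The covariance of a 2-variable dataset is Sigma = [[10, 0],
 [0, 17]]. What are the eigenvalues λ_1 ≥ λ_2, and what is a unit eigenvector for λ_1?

Step 1 — characteristic polynomial of 2×2 Sigma:
  det(Sigma - λI) = λ² - trace · λ + det = 0.
  trace = 10 + 17 = 27, det = 10·17 - (0)² = 170.
Step 2 — discriminant:
  Δ = trace² - 4·det = 729 - 680 = 49.
Step 3 — eigenvalues:
  λ = (trace ± √Δ)/2 = (27 ± 7)/2,
  λ_1 = 17,  λ_2 = 10.

Step 4 — unit eigenvector for λ_1: Sigma is diagonal, so its eigenvectors are the coordinate axes. λ_1 = 17 is the diagonal entry on the second coordinate axis, hence
  v_1 = (0, 1) (||v_1|| = 1).

λ_1 = 17,  λ_2 = 10;  v_1 ≈ (0, 1)


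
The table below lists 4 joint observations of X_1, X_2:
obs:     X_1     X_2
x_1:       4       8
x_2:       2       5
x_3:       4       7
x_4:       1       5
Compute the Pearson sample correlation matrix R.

Step 1 — column means:
  mean(X_1) = (4 + 2 + 4 + 1) / 4 = 11/4 = 2.75
  mean(X_2) = (8 + 5 + 7 + 5) / 4 = 25/4 = 6.25

Step 2 — sample variances and covariances s[i,j] = (1/(n-1)) · Σ_k (x_{k,i} - mean_i) · (x_{k,j} - mean_j), with n-1 = 3:
  s[X_1,X_1] = ((1.25)·(1.25) + (-0.75)·(-0.75) + (1.25)·(1.25) + (-1.75)·(-1.75)) / 3 = 6.75/3 = 2.25
  s[X_1,X_2] = ((1.25)·(1.75) + (-0.75)·(-1.25) + (1.25)·(0.75) + (-1.75)·(-1.25)) / 3 = 6.25/3 = 2.0833
  s[X_2,X_2] = ((1.75)·(1.75) + (-1.25)·(-1.25) + (0.75)·(0.75) + (-1.25)·(-1.25)) / 3 = 6.75/3 = 2.25
  Sample standard deviations s_i = √(s[i,i]):
  s(X_1) = √(2.25) = 1.5
  s(X_2) = √(2.25) = 1.5

Step 3 — r_{ij} = s_{ij} / (s_i · s_j):
  r[X_1,X_1] = 1 (diagonal).
  r[X_1,X_2] = 2.0833 / (1.5 · 1.5) = 2.0833 / 2.25 = 0.9259
  r[X_2,X_2] = 1 (diagonal).

R is symmetric with unit diagonal. Assembling:

R = [[1, 0.9259],
 [0.9259, 1]]


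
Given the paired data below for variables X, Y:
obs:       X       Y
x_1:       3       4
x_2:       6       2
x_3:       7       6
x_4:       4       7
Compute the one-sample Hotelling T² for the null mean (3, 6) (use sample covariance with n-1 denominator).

Step 1 — sample mean vector:
  mean(X) = (3 + 6 + 7 + 4) / 4 = 20/4 = 5
  mean(Y) = (4 + 2 + 6 + 7) / 4 = 19/4 = 4.75
  x̄ = (5, 4.75),  deviation x̄ - mu_0 = (5, 4.75) - (3, 6) = (2, -1.25).

Step 2 — sample covariance matrix, S[i,j] = (1/(n-1)) · Σ_k (x_{k,i} - mean_i) · (x_{k,j} - mean_j), divisor n-1 = 3:
  S[X,X] = ((-2)·(-2) + (1)·(1) + (2)·(2) + (-1)·(-1)) / 3 = 10/3 = 3.3333
  S[X,Y] = ((-2)·(-0.75) + (1)·(-2.75) + (2)·(1.25) + (-1)·(2.25)) / 3 = -1/3 = -0.3333
  S[Y,Y] = ((-0.75)·(-0.75) + (-2.75)·(-2.75) + (1.25)·(1.25) + (2.25)·(2.25)) / 3 = 14.75/3 = 4.9167
  S = [[3.3333, -0.3333],
 [-0.3333, 4.9167]].

Step 3 — invert S. det(S) = 3.3333·4.9167 - (-0.3333)² = 16.2778.
  S^{-1} = (1/det) · [[d, -b], [-b, a]] = [[0.302, 0.0205],
 [0.0205, 0.2048]].

Step 4 — quadratic form (x̄ - mu_0)^T · S^{-1} · (x̄ - mu_0):
  S^{-1} · (x̄ - mu_0) = (0.5785, -0.215),
  (x̄ - mu_0)^T · [...] = (2)·(0.5785) + (-1.25)·(-0.215) = 1.4258.

Step 5 — scale by n: T² = 4 · 1.4258 = 5.7031.

T² ≈ 5.7031


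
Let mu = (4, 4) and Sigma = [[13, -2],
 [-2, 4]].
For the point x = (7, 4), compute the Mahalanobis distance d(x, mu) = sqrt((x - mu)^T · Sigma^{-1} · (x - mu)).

Step 1 — centre the observation: (x - mu) = (3, 0).

Step 2 — invert Sigma. det(Sigma) = 13·4 - (-2)² = 48.
  Sigma^{-1} = (1/det) · [[d, -b], [-b, a]] = [[0.0833, 0.0417],
 [0.0417, 0.2708]].

Step 3 — form the quadratic (x - mu)^T · Sigma^{-1} · (x - mu):
  Sigma^{-1} · (x - mu) = (0.25, 0.125).
  (x - mu)^T · [Sigma^{-1} · (x - mu)] = (3)·(0.25) + (0)·(0.125) = 0.75.

Step 4 — take square root: d = √(0.75) ≈ 0.866.

d(x, mu) = √(0.75) ≈ 0.866


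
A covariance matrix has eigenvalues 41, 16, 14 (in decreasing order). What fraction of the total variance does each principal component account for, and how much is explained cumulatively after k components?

Step 1 — total variance = trace(Sigma) = Σ λ_i = 41 + 16 + 14 = 71.

Step 2 — fraction explained by component i = λ_i / Σ λ:
  PC1: 41/71 = 0.5775
  PC2: 16/71 = 0.2254
  PC3: 14/71 = 0.1972

Step 3 — cumulative fraction after k components = (λ_1 + ... + λ_k) / Σ λ:
  k = 1: 41/71 = 0.5775
  k = 2: (41 + 16)/71 = 57/71 = 0.8028
  k = 3: (41 + 16 + 14)/71 = 71/71 = 1

Summary (fraction, with percent):

explained: PC1 0.5775 (57.75%), PC2 0.2254 (22.54%), PC3 0.1972 (19.72%);  cumulative: 0.5775, 0.8028, 1


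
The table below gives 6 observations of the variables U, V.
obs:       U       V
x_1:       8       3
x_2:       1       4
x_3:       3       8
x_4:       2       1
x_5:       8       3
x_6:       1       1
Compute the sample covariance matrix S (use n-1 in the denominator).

Step 1 — column means:
  mean(U) = (8 + 1 + 3 + 2 + 8 + 1) / 6 = 23/6 = 3.8333
  mean(V) = (3 + 4 + 8 + 1 + 3 + 1) / 6 = 20/6 = 3.3333

Step 2 — sample covariance S[i,j] = (1/(n-1)) · Σ_k (x_{k,i} - mean_i) · (x_{k,j} - mean_j), with n-1 = 5.
  S[U,U] = ((4.1667)·(4.1667) + (-2.8333)·(-2.8333) + (-0.8333)·(-0.8333) + (-1.8333)·(-1.8333) + (4.1667)·(4.1667) + (-2.8333)·(-2.8333)) / 5 = 54.8333/5 = 10.9667
  S[U,V] = ((4.1667)·(-0.3333) + (-2.8333)·(0.6667) + (-0.8333)·(4.6667) + (-1.8333)·(-2.3333) + (4.1667)·(-0.3333) + (-2.8333)·(-2.3333)) / 5 = 2.3333/5 = 0.4667
  S[V,V] = ((-0.3333)·(-0.3333) + (0.6667)·(0.6667) + (4.6667)·(4.6667) + (-2.3333)·(-2.3333) + (-0.3333)·(-0.3333) + (-2.3333)·(-2.3333)) / 5 = 33.3333/5 = 6.6667

S is symmetric (S[j,i] = S[i,j]). Assembling:

S = [[10.9667, 0.4667],
 [0.4667, 6.6667]]


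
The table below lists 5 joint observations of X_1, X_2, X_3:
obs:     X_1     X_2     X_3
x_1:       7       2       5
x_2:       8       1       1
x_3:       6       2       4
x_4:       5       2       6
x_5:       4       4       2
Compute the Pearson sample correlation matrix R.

Step 1 — column means:
  mean(X_1) = (7 + 8 + 6 + 5 + 4) / 5 = 30/5 = 6
  mean(X_2) = (2 + 1 + 2 + 2 + 4) / 5 = 11/5 = 2.2
  mean(X_3) = (5 + 1 + 4 + 6 + 2) / 5 = 18/5 = 3.6

Step 2 — sample variances and covariances s[i,j] = (1/(n-1)) · Σ_k (x_{k,i} - mean_i) · (x_{k,j} - mean_j), with n-1 = 4:
  s[X_1,X_1] = ((1)·(1) + (2)·(2) + (0)·(0) + (-1)·(-1) + (-2)·(-2)) / 4 = 10/4 = 2.5
  s[X_1,X_2] = ((1)·(-0.2) + (2)·(-1.2) + (0)·(-0.2) + (-1)·(-0.2) + (-2)·(1.8)) / 4 = -6/4 = -1.5
  s[X_1,X_3] = ((1)·(1.4) + (2)·(-2.6) + (0)·(0.4) + (-1)·(2.4) + (-2)·(-1.6)) / 4 = -3/4 = -0.75
  s[X_2,X_2] = ((-0.2)·(-0.2) + (-1.2)·(-1.2) + (-0.2)·(-0.2) + (-0.2)·(-0.2) + (1.8)·(1.8)) / 4 = 4.8/4 = 1.2
  s[X_2,X_3] = ((-0.2)·(1.4) + (-1.2)·(-2.6) + (-0.2)·(0.4) + (-0.2)·(2.4) + (1.8)·(-1.6)) / 4 = -0.6/4 = -0.15
  s[X_3,X_3] = ((1.4)·(1.4) + (-2.6)·(-2.6) + (0.4)·(0.4) + (2.4)·(2.4) + (-1.6)·(-1.6)) / 4 = 17.2/4 = 4.3
  Sample standard deviations s_i = √(s[i,i]):
  s(X_1) = √(2.5) = 1.5811
  s(X_2) = √(1.2) = 1.0954
  s(X_3) = √(4.3) = 2.0736

Step 3 — r_{ij} = s_{ij} / (s_i · s_j):
  r[X_1,X_1] = 1 (diagonal).
  r[X_1,X_2] = -1.5 / (1.5811 · 1.0954) = -1.5 / 1.7321 = -0.866
  r[X_1,X_3] = -0.75 / (1.5811 · 2.0736) = -0.75 / 3.2787 = -0.2287
  r[X_2,X_2] = 1 (diagonal).
  r[X_2,X_3] = -0.15 / (1.0954 · 2.0736) = -0.15 / 2.2716 = -0.066
  r[X_3,X_3] = 1 (diagonal).

R is symmetric with unit diagonal. Assembling:

R = [[1, -0.866, -0.2287],
 [-0.866, 1, -0.066],
 [-0.2287, -0.066, 1]]


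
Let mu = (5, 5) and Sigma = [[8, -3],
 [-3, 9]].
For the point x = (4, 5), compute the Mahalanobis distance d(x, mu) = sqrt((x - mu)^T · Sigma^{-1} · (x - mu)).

Step 1 — centre the observation: (x - mu) = (-1, 0).

Step 2 — invert Sigma. det(Sigma) = 8·9 - (-3)² = 63.
  Sigma^{-1} = (1/det) · [[d, -b], [-b, a]] = [[0.1429, 0.0476],
 [0.0476, 0.127]].

Step 3 — form the quadratic (x - mu)^T · Sigma^{-1} · (x - mu):
  Sigma^{-1} · (x - mu) = (-0.1429, -0.0476).
  (x - mu)^T · [Sigma^{-1} · (x - mu)] = (-1)·(-0.1429) + (0)·(-0.0476) = 0.1429.

Step 4 — take square root: d = √(0.1429) ≈ 0.378.

d(x, mu) = √(0.1429) ≈ 0.378


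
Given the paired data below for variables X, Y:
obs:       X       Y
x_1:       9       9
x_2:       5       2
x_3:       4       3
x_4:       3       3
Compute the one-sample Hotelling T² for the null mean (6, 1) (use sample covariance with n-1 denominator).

Step 1 — sample mean vector:
  mean(X) = (9 + 5 + 4 + 3) / 4 = 21/4 = 5.25
  mean(Y) = (9 + 2 + 3 + 3) / 4 = 17/4 = 4.25
  x̄ = (5.25, 4.25),  deviation x̄ - mu_0 = (5.25, 4.25) - (6, 1) = (-0.75, 3.25).

Step 2 — sample covariance matrix, S[i,j] = (1/(n-1)) · Σ_k (x_{k,i} - mean_i) · (x_{k,j} - mean_j), divisor n-1 = 3:
  S[X,X] = ((3.75)·(3.75) + (-0.25)·(-0.25) + (-1.25)·(-1.25) + (-2.25)·(-2.25)) / 3 = 20.75/3 = 6.9167
  S[X,Y] = ((3.75)·(4.75) + (-0.25)·(-2.25) + (-1.25)·(-1.25) + (-2.25)·(-1.25)) / 3 = 22.75/3 = 7.5833
  S[Y,Y] = ((4.75)·(4.75) + (-2.25)·(-2.25) + (-1.25)·(-1.25) + (-1.25)·(-1.25)) / 3 = 30.75/3 = 10.25
  S = [[6.9167, 7.5833],
 [7.5833, 10.25]].

Step 3 — invert S. det(S) = 6.9167·10.25 - (7.5833)² = 13.3889.
  S^{-1} = (1/det) · [[d, -b], [-b, a]] = [[0.7656, -0.5664],
 [-0.5664, 0.5166]].

Step 4 — quadratic form (x̄ - mu_0)^T · S^{-1} · (x̄ - mu_0):
  S^{-1} · (x̄ - mu_0) = (-2.4149, 2.1037),
  (x̄ - mu_0)^T · [...] = (-0.75)·(-2.4149) + (3.25)·(2.1037) = 8.6483.

Step 5 — scale by n: T² = 4 · 8.6483 = 34.5934.

T² ≈ 34.5934


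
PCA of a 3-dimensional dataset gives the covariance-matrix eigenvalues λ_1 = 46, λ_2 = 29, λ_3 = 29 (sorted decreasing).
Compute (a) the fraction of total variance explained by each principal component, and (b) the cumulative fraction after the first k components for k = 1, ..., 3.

Step 1 — total variance = trace(Sigma) = Σ λ_i = 46 + 29 + 29 = 104.

Step 2 — fraction explained by component i = λ_i / Σ λ:
  PC1: 46/104 = 0.4423
  PC2: 29/104 = 0.2788
  PC3: 29/104 = 0.2788

Step 3 — cumulative fraction after k components = (λ_1 + ... + λ_k) / Σ λ:
  k = 1: 46/104 = 0.4423
  k = 2: (46 + 29)/104 = 75/104 = 0.7212
  k = 3: (46 + 29 + 29)/104 = 104/104 = 1

Summary (fraction, with percent):

explained: PC1 0.4423 (44.23%), PC2 0.2788 (27.88%), PC3 0.2788 (27.88%);  cumulative: 0.4423, 0.7212, 1


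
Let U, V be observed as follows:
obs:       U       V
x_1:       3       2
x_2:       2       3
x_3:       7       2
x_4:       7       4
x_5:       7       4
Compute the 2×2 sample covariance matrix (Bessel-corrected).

Step 1 — column means:
  mean(U) = (3 + 2 + 7 + 7 + 7) / 5 = 26/5 = 5.2
  mean(V) = (2 + 3 + 2 + 4 + 4) / 5 = 15/5 = 3

Step 2 — sample covariance S[i,j] = (1/(n-1)) · Σ_k (x_{k,i} - mean_i) · (x_{k,j} - mean_j), with n-1 = 4.
  S[U,U] = ((-2.2)·(-2.2) + (-3.2)·(-3.2) + (1.8)·(1.8) + (1.8)·(1.8) + (1.8)·(1.8)) / 4 = 24.8/4 = 6.2
  S[U,V] = ((-2.2)·(-1) + (-3.2)·(0) + (1.8)·(-1) + (1.8)·(1) + (1.8)·(1)) / 4 = 4/4 = 1
  S[V,V] = ((-1)·(-1) + (0)·(0) + (-1)·(-1) + (1)·(1) + (1)·(1)) / 4 = 4/4 = 1

S is symmetric (S[j,i] = S[i,j]). Assembling:

S = [[6.2, 1],
 [1, 1]]


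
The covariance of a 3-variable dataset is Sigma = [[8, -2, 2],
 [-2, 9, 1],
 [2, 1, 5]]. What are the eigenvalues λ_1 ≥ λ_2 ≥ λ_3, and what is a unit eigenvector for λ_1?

Step 1 — characteristic polynomial p(λ) = det(λI - Sigma) = λ³ - tr·λ² + c_1·λ - det, where tr = trace, c_1 = sum of the principal 2×2 minors, det = det(Sigma):
  tr = 8 + 9 + 5 = 22,
  c_1 = (8·9 - (-2)²) + (8·5 - (2)²) + (9·5 - (1)²) = 68 + 36 + 44 = 148,
  det = 8·(9·5 - (1)²) - (-2)·((-2)·5 - (1)·(2)) + (2)·((-2)·(1) - 9·(2)) = 8·(44) - (-2)·(-12) + (2)·(-20) = 288.
  So p(λ) = λ³ - 22λ² + 148λ - 288.
Step 2 — look for an integer root (rational root theorem: any rational root is an integer divisor of 288). Testing λ = 8:
  p(8) = 512 - 1408 + 1184 - 288 = 0  ✓
  Dividing out (λ - 8): p(λ) = (λ - 8)(λ² - 14λ + 36).
Step 3 — remaining eigenvalues from the quadratic λ² - 14λ + 36 = 0:
  Δ = 14² - 4·36 = 196 - 144 = 52,  λ = (14 ± √52)/2 = (14 ± 7.2111)/2 ≈ 10.6056 or 3.3944.
  Sorted: λ_1 = 10.6056,  λ_2 = 8,  λ_3 = 3.3944  (check: sum = 22 = tr ✓).

Step 4 — unit eigenvector for λ_1 ≈ 10.6056: v spans the null space of (Sigma - λ_1 I), whose rows are
  r_1 = (-2.6056, -2, 2),  r_2 = (-2, -1.6056, 1),  r_3 = (2, 1, -5.6056).
  v is orthogonal to every row, so take v ∝ r_1 × r_2 = ((-2)·(1) - (2)·(-1.6056), (2)·(-2) - (-2.6056)·(1), (-2.6056)·(-1.6056) - (-2)·(-2)) ≈ (1.2111, -1.3944, 0.1833).
  Let u = (1.2111, -1.3944, 0.1833).
  ||u|| = √((1.2111)² + (-1.3944)² + (0.1833)²) = √(3.4449) ≈ 1.856,  v_1 = u/||u|| ≈ (0.6525, -0.7513, 0.0988) (||v_1|| = 1).

λ_1 = 10.6056,  λ_2 = 8,  λ_3 = 3.3944;  v_1 ≈ (0.6525, -0.7513, 0.0988)


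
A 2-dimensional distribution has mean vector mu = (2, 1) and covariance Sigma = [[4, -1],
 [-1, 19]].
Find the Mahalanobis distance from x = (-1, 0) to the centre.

Step 1 — centre the observation: (x - mu) = (-3, -1).

Step 2 — invert Sigma. det(Sigma) = 4·19 - (-1)² = 75.
  Sigma^{-1} = (1/det) · [[d, -b], [-b, a]] = [[0.2533, 0.0133],
 [0.0133, 0.0533]].

Step 3 — form the quadratic (x - mu)^T · Sigma^{-1} · (x - mu):
  Sigma^{-1} · (x - mu) = (-0.7733, -0.0933).
  (x - mu)^T · [Sigma^{-1} · (x - mu)] = (-3)·(-0.7733) + (-1)·(-0.0933) = 2.4133.

Step 4 — take square root: d = √(2.4133) ≈ 1.5535.

d(x, mu) = √(2.4133) ≈ 1.5535


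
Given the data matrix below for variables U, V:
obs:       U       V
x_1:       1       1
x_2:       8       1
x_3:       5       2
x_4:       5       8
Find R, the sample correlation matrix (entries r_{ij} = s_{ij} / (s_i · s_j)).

Step 1 — column means:
  mean(U) = (1 + 8 + 5 + 5) / 4 = 19/4 = 4.75
  mean(V) = (1 + 1 + 2 + 8) / 4 = 12/4 = 3

Step 2 — sample variances and covariances s[i,j] = (1/(n-1)) · Σ_k (x_{k,i} - mean_i) · (x_{k,j} - mean_j), with n-1 = 3:
  s[U,U] = ((-3.75)·(-3.75) + (3.25)·(3.25) + (0.25)·(0.25) + (0.25)·(0.25)) / 3 = 24.75/3 = 8.25
  s[U,V] = ((-3.75)·(-2) + (3.25)·(-2) + (0.25)·(-1) + (0.25)·(5)) / 3 = 2/3 = 0.6667
  s[V,V] = ((-2)·(-2) + (-2)·(-2) + (-1)·(-1) + (5)·(5)) / 3 = 34/3 = 11.3333
  Sample standard deviations s_i = √(s[i,i]):
  s(U) = √(8.25) = 2.8723
  s(V) = √(11.3333) = 3.3665

Step 3 — r_{ij} = s_{ij} / (s_i · s_j):
  r[U,U] = 1 (diagonal).
  r[U,V] = 0.6667 / (2.8723 · 3.3665) = 0.6667 / 9.6695 = 0.0689
  r[V,V] = 1 (diagonal).

R is symmetric with unit diagonal. Assembling:

R = [[1, 0.0689],
 [0.0689, 1]]


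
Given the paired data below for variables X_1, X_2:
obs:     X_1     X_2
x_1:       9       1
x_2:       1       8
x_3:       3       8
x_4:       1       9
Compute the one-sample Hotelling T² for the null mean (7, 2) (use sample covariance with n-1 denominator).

Step 1 — sample mean vector:
  mean(X_1) = (9 + 1 + 3 + 1) / 4 = 14/4 = 3.5
  mean(X_2) = (1 + 8 + 8 + 9) / 4 = 26/4 = 6.5
  x̄ = (3.5, 6.5),  deviation x̄ - mu_0 = (3.5, 6.5) - (7, 2) = (-3.5, 4.5).

Step 2 — sample covariance matrix, S[i,j] = (1/(n-1)) · Σ_k (x_{k,i} - mean_i) · (x_{k,j} - mean_j), divisor n-1 = 3:
  S[X_1,X_1] = ((5.5)·(5.5) + (-2.5)·(-2.5) + (-0.5)·(-0.5) + (-2.5)·(-2.5)) / 3 = 43/3 = 14.3333
  S[X_1,X_2] = ((5.5)·(-5.5) + (-2.5)·(1.5) + (-0.5)·(1.5) + (-2.5)·(2.5)) / 3 = -41/3 = -13.6667
  S[X_2,X_2] = ((-5.5)·(-5.5) + (1.5)·(1.5) + (1.5)·(1.5) + (2.5)·(2.5)) / 3 = 41/3 = 13.6667
  S = [[14.3333, -13.6667],
 [-13.6667, 13.6667]].

Step 3 — invert S. det(S) = 14.3333·13.6667 - (-13.6667)² = 9.1111.
  S^{-1} = (1/det) · [[d, -b], [-b, a]] = [[1.5, 1.5],
 [1.5, 1.5732]].

Step 4 — quadratic form (x̄ - mu_0)^T · S^{-1} · (x̄ - mu_0):
  S^{-1} · (x̄ - mu_0) = (1.5, 1.8293),
  (x̄ - mu_0)^T · [...] = (-3.5)·(1.5) + (4.5)·(1.8293) = 2.9817.

Step 5 — scale by n: T² = 4 · 2.9817 = 11.9268.

T² ≈ 11.9268


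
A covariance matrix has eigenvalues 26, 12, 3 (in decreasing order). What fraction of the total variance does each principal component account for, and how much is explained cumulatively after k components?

Step 1 — total variance = trace(Sigma) = Σ λ_i = 26 + 12 + 3 = 41.

Step 2 — fraction explained by component i = λ_i / Σ λ:
  PC1: 26/41 = 0.6341
  PC2: 12/41 = 0.2927
  PC3: 3/41 = 0.0732

Step 3 — cumulative fraction after k components = (λ_1 + ... + λ_k) / Σ λ:
  k = 1: 26/41 = 0.6341
  k = 2: (26 + 12)/41 = 38/41 = 0.9268
  k = 3: (26 + 12 + 3)/41 = 41/41 = 1

Summary (fraction, with percent):

explained: PC1 0.6341 (63.41%), PC2 0.2927 (29.27%), PC3 0.0732 (7.32%);  cumulative: 0.6341, 0.9268, 1


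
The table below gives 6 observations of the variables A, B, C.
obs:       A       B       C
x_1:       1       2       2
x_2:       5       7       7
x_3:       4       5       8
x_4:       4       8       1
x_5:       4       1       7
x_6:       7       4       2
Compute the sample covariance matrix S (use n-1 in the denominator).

Step 1 — column means:
  mean(A) = (1 + 5 + 4 + 4 + 4 + 7) / 6 = 25/6 = 4.1667
  mean(B) = (2 + 7 + 5 + 8 + 1 + 4) / 6 = 27/6 = 4.5
  mean(C) = (2 + 7 + 8 + 1 + 7 + 2) / 6 = 27/6 = 4.5

Step 2 — sample covariance S[i,j] = (1/(n-1)) · Σ_k (x_{k,i} - mean_i) · (x_{k,j} - mean_j), with n-1 = 5.
  S[A,A] = ((-3.1667)·(-3.1667) + (0.8333)·(0.8333) + (-0.1667)·(-0.1667) + (-0.1667)·(-0.1667) + (-0.1667)·(-0.1667) + (2.8333)·(2.8333)) / 5 = 18.8333/5 = 3.7667
  S[A,B] = ((-3.1667)·(-2.5) + (0.8333)·(2.5) + (-0.1667)·(0.5) + (-0.1667)·(3.5) + (-0.1667)·(-3.5) + (2.8333)·(-0.5)) / 5 = 8.5/5 = 1.7
  S[A,C] = ((-3.1667)·(-2.5) + (0.8333)·(2.5) + (-0.1667)·(3.5) + (-0.1667)·(-3.5) + (-0.1667)·(2.5) + (2.8333)·(-2.5)) / 5 = 2.5/5 = 0.5
  S[B,B] = ((-2.5)·(-2.5) + (2.5)·(2.5) + (0.5)·(0.5) + (3.5)·(3.5) + (-3.5)·(-3.5) + (-0.5)·(-0.5)) / 5 = 37.5/5 = 7.5
  S[B,C] = ((-2.5)·(-2.5) + (2.5)·(2.5) + (0.5)·(3.5) + (3.5)·(-3.5) + (-3.5)·(2.5) + (-0.5)·(-2.5)) / 5 = -5.5/5 = -1.1
  S[C,C] = ((-2.5)·(-2.5) + (2.5)·(2.5) + (3.5)·(3.5) + (-3.5)·(-3.5) + (2.5)·(2.5) + (-2.5)·(-2.5)) / 5 = 49.5/5 = 9.9

S is symmetric (S[j,i] = S[i,j]). Assembling:

S = [[3.7667, 1.7, 0.5],
 [1.7, 7.5, -1.1],
 [0.5, -1.1, 9.9]]


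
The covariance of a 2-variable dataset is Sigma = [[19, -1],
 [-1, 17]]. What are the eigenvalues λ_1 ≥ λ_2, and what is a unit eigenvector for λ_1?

Step 1 — characteristic polynomial of 2×2 Sigma:
  det(Sigma - λI) = λ² - trace · λ + det = 0.
  trace = 19 + 17 = 36, det = 19·17 - (-1)² = 322.
Step 2 — discriminant:
  Δ = trace² - 4·det = 1296 - 1288 = 8.
Step 3 — eigenvalues:
  λ = (trace ± √Δ)/2 = (36 ± 2.8284)/2,
  λ_1 = 19.4142,  λ_2 = 16.5858.

Step 4 — unit eigenvector for λ_1: solve (Sigma - λ_1 I)v = 0. First row:
  (19 - 19.4142)·v_x + (-1)·v_y = 0, i.e. (-0.4142)·v_x + (-1)·v_y = 0,
  so v ∝ (b, λ_1 - a) = (-1, 0.4142); multiply by -1 so the first entry is positive: u = (1, -0.4142).
  ||u|| = √((1)² + (-0.4142)²) = √(1.1716) ≈ 1.0824,
  v_1 = u/||u|| ≈ (0.9239, -0.3827) (||v_1|| = 1).

λ_1 = 19.4142,  λ_2 = 16.5858;  v_1 ≈ (0.9239, -0.3827)


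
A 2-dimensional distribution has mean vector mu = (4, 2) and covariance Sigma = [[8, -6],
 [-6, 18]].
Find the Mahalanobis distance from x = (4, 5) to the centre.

Step 1 — centre the observation: (x - mu) = (0, 3).

Step 2 — invert Sigma. det(Sigma) = 8·18 - (-6)² = 108.
  Sigma^{-1} = (1/det) · [[d, -b], [-b, a]] = [[0.1667, 0.0556],
 [0.0556, 0.0741]].

Step 3 — form the quadratic (x - mu)^T · Sigma^{-1} · (x - mu):
  Sigma^{-1} · (x - mu) = (0.1667, 0.2222).
  (x - mu)^T · [Sigma^{-1} · (x - mu)] = (0)·(0.1667) + (3)·(0.2222) = 0.6667.

Step 4 — take square root: d = √(0.6667) ≈ 0.8165.

d(x, mu) = √(0.6667) ≈ 0.8165


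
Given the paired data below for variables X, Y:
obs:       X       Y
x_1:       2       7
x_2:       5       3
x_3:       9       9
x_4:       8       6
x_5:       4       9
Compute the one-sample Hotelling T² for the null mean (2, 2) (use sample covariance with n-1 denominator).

Step 1 — sample mean vector:
  mean(X) = (2 + 5 + 9 + 8 + 4) / 5 = 28/5 = 5.6
  mean(Y) = (7 + 3 + 9 + 6 + 9) / 5 = 34/5 = 6.8
  x̄ = (5.6, 6.8),  deviation x̄ - mu_0 = (5.6, 6.8) - (2, 2) = (3.6, 4.8).

Step 2 — sample covariance matrix, S[i,j] = (1/(n-1)) · Σ_k (x_{k,i} - mean_i) · (x_{k,j} - mean_j), divisor n-1 = 4:
  S[X,X] = ((-3.6)·(-3.6) + (-0.6)·(-0.6) + (3.4)·(3.4) + (2.4)·(2.4) + (-1.6)·(-1.6)) / 4 = 33.2/4 = 8.3
  S[X,Y] = ((-3.6)·(0.2) + (-0.6)·(-3.8) + (3.4)·(2.2) + (2.4)·(-0.8) + (-1.6)·(2.2)) / 4 = 3.6/4 = 0.9
  S[Y,Y] = ((0.2)·(0.2) + (-3.8)·(-3.8) + (2.2)·(2.2) + (-0.8)·(-0.8) + (2.2)·(2.2)) / 4 = 24.8/4 = 6.2
  S = [[8.3, 0.9],
 [0.9, 6.2]].

Step 3 — invert S. det(S) = 8.3·6.2 - (0.9)² = 50.65.
  S^{-1} = (1/det) · [[d, -b], [-b, a]] = [[0.1224, -0.0178],
 [-0.0178, 0.1639]].

Step 4 — quadratic form (x̄ - mu_0)^T · S^{-1} · (x̄ - mu_0):
  S^{-1} · (x̄ - mu_0) = (0.3554, 0.7226),
  (x̄ - mu_0)^T · [...] = (3.6)·(0.3554) + (4.8)·(0.7226) = 4.7479.

Step 5 — scale by n: T² = 5 · 4.7479 = 23.7394.

T² ≈ 23.7394


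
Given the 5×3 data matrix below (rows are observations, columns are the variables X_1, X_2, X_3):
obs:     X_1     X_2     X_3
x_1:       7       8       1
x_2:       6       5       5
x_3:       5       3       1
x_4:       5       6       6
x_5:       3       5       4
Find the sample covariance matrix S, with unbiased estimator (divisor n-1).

Step 1 — column means:
  mean(X_1) = (7 + 6 + 5 + 5 + 3) / 5 = 26/5 = 5.2
  mean(X_2) = (8 + 5 + 3 + 6 + 5) / 5 = 27/5 = 5.4
  mean(X_3) = (1 + 5 + 1 + 6 + 4) / 5 = 17/5 = 3.4

Step 2 — sample covariance S[i,j] = (1/(n-1)) · Σ_k (x_{k,i} - mean_i) · (x_{k,j} - mean_j), with n-1 = 4.
  S[X_1,X_1] = ((1.8)·(1.8) + (0.8)·(0.8) + (-0.2)·(-0.2) + (-0.2)·(-0.2) + (-2.2)·(-2.2)) / 4 = 8.8/4 = 2.2
  S[X_1,X_2] = ((1.8)·(2.6) + (0.8)·(-0.4) + (-0.2)·(-2.4) + (-0.2)·(0.6) + (-2.2)·(-0.4)) / 4 = 5.6/4 = 1.4
  S[X_1,X_3] = ((1.8)·(-2.4) + (0.8)·(1.6) + (-0.2)·(-2.4) + (-0.2)·(2.6) + (-2.2)·(0.6)) / 4 = -4.4/4 = -1.1
  S[X_2,X_2] = ((2.6)·(2.6) + (-0.4)·(-0.4) + (-2.4)·(-2.4) + (0.6)·(0.6) + (-0.4)·(-0.4)) / 4 = 13.2/4 = 3.3
  S[X_2,X_3] = ((2.6)·(-2.4) + (-0.4)·(1.6) + (-2.4)·(-2.4) + (0.6)·(2.6) + (-0.4)·(0.6)) / 4 = 0.2/4 = 0.05
  S[X_3,X_3] = ((-2.4)·(-2.4) + (1.6)·(1.6) + (-2.4)·(-2.4) + (2.6)·(2.6) + (0.6)·(0.6)) / 4 = 21.2/4 = 5.3

S is symmetric (S[j,i] = S[i,j]). Assembling:

S = [[2.2, 1.4, -1.1],
 [1.4, 3.3, 0.05],
 [-1.1, 0.05, 5.3]]
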